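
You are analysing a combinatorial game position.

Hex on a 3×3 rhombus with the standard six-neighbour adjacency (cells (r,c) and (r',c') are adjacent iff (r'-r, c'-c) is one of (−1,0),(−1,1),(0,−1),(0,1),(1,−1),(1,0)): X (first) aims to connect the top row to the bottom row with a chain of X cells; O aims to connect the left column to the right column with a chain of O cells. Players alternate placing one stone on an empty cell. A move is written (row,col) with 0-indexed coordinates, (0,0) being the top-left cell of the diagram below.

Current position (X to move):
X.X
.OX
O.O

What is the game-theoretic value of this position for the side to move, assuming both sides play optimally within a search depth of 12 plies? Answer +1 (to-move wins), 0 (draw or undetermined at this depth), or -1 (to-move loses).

value(X.X/.OX/O.O, X) = +1

ply 1, X at X.X/.OX/O.O | (0,1)=-1→XXX/.OX/O.O; (1,0)=-1→X.X/XOX/O.O; (2,1)=+1→X.X/.OX/OXO*
ply 2: X.X/.OX/OXO is terminal -1 (O); from X.X/.OX/O.O depth 12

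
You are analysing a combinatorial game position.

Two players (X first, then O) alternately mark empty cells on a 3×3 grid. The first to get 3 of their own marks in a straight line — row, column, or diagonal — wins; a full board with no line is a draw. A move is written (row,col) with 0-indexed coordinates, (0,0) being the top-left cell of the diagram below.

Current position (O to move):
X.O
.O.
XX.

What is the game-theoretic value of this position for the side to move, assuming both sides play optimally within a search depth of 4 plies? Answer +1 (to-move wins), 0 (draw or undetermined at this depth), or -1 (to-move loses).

ply 1, O at X.O/.O./XX. | (0,1)=-1→XOO/.O./XX.*; (1,0)=-1→X.O/OO./XX.; (1,2)=-1→X.O/.OO/XX.; (2,2)=-1→X.O/.O./XXO
ply 2, X at XOO/.O./XX. | (1,0)=+1→XOO/XO./XX.*; (1,2)=+1→XOO/.OX/XX.; (2,2)=+1→XOO/.O./XXX
ply 3: XOO/XO./XX. is terminal -1 (O); from X.O/.O./XX. depth 4

value(X.O/.O./XX., O) = -1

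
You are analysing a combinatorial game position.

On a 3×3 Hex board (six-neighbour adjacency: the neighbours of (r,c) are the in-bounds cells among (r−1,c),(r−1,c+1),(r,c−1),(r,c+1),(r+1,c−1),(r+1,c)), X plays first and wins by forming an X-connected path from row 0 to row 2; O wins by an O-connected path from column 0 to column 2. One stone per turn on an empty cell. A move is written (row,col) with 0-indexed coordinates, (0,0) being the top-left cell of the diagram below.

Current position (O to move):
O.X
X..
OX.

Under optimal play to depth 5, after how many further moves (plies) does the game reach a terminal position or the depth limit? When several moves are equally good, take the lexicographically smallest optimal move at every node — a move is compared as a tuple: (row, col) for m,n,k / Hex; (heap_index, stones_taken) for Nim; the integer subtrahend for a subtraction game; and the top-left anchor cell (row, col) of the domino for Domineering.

ply 1, O at O.X/X../OX. | (0,1)=-1→OOX/X../OX.*; (1,1)=-1→O.X/XO./OX.; (1,2)=-1→O.X/X.O/OX.; (2,2)=-1→O.X/X../OXO
ply 2, X at OOX/X../OX. | (1,1)=+1→OOX/XX./OX.*; (1,2)=+1→OOX/X.X/OX.; (2,2)=+1→OOX/X../OXX
ply 3: OOX/XX./OX. is terminal -1 (O); from O.X/X../OX. depth 5

PV length from [O.X/X../OX.]: 2 plies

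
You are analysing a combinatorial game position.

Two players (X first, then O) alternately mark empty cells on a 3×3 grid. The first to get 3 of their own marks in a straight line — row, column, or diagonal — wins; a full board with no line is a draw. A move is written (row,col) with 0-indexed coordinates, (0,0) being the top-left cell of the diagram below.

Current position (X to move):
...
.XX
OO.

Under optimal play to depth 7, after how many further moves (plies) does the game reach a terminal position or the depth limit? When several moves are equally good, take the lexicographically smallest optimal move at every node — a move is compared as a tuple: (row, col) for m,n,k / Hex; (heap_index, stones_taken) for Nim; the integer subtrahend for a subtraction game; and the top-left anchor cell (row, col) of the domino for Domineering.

PV length from [.../.XX/OO.]: 1 ply

[.../.XX/OO.] X move#1: (0,0):-1/X../.XX/OO., (0,1):-1/.X./.XX/OO., (0,2):-1/..X/.XX/OO., (1,0):+1/.../XXX/OO.*, (2,2):+1/.../.XX/OOX
[.../XXX/OO.] end (terminal -1, O#2); searched .../.XX/OO. to 7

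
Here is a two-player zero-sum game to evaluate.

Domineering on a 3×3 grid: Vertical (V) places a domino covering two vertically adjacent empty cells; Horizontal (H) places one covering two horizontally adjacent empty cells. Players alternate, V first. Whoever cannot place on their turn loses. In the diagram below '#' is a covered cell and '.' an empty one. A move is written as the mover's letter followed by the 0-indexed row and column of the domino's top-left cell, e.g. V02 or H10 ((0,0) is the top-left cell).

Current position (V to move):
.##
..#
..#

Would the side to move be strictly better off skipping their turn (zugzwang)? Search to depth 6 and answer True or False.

zugzwang(.##/..#/..#, V) = False

p1 V@[.##/..#/..#]: V00[###/#.#/..#]-1 V10[.##/#.#/#.#]+1* V11[.##/.##/.##]+1
p2 H@[.##/#.#/#.#] terminal -1; root [.##/..#/..#] d6
suppose V passes — search the same position with H to move:
pass> p1 H@[.##/..#/..#]: H10[.##/###/..#]+1* H20[.##/..#/###]-1
pass> p2 V@[.##/###/..#] terminal -1; root [.##/..#/..#] d6
for V: play +1, pass -1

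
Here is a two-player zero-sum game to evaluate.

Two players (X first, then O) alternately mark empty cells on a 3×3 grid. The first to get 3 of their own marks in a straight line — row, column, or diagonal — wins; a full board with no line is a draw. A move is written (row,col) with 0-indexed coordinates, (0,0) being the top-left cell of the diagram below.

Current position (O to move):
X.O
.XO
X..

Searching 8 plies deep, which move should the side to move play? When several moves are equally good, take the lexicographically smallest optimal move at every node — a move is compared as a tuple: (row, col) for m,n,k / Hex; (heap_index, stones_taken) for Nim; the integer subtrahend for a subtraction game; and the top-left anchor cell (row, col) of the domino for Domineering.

O's best at [X.O/.XO/X..]: (2,2)

ply 1, O at X.O/.XO/X.. | (0,1)=-1→XOO/.XO/X..; (1,0)=-1→X.O/OXO/X..; (2,1)=-1→X.O/.XO/XO.; (2,2)=+1→X.O/.XO/X.O*
ply 2: X.O/.XO/X.O is terminal -1 (X); from X.O/.XO/X.. depth 8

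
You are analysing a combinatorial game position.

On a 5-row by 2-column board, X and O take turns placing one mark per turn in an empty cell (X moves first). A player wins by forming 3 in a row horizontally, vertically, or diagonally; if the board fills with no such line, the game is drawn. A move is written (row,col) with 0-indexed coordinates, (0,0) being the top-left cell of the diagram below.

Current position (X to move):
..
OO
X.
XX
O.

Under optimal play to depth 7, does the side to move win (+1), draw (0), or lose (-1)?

value(../OO/X./XX/O., X) = 0

p1 X@[../OO/X./XX/O.]: (0,0)[X./OO/X./XX/O.]+0* (0,1)[.X/OO/X./XX/O.]+0 (2,1)[../OO/XX/XX/O.]+0 (4,1)[../OO/X./XX/OX]+0
p2 O@[X./OO/X./XX/O.]: (0,1)[XO/OO/X./XX/O.]+0* (2,1)[X./OO/XO/XX/O.]+0 (4,1)[X./OO/X./XX/OO]+0
p3 X@[XO/OO/X./XX/O.]: (2,1)[XO/OO/XX/XX/O.]+0* (4,1)[XO/OO/X./XX/OX]-1
p4 O@[XO/OO/XX/XX/O.]: (4,1)[XO/OO/XX/XX/OO]+0*
p5 X@[XO/OO/XX/XX/OO] terminal +0; root [../OO/X./XX/O.] d7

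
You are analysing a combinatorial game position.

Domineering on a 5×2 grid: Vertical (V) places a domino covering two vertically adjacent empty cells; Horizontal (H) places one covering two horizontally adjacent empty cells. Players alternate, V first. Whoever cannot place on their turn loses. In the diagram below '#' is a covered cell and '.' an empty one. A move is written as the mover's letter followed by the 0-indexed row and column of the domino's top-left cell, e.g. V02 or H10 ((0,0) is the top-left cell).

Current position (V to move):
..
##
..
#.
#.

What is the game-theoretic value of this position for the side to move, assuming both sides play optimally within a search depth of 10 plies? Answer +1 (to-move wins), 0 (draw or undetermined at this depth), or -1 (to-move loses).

ply 1, V at ../##/../#./#. | V21=-1→../##/.#/##/#.*; V31=-1→../##/../##/##
ply 2, H at ../##/.#/##/#. | H00=+1→##/##/.#/##/#.*
ply 3: ##/##/.#/##/#. is terminal -1 (V); from ../##/../#./#. depth 10

value(../##/../#./#., V) = -1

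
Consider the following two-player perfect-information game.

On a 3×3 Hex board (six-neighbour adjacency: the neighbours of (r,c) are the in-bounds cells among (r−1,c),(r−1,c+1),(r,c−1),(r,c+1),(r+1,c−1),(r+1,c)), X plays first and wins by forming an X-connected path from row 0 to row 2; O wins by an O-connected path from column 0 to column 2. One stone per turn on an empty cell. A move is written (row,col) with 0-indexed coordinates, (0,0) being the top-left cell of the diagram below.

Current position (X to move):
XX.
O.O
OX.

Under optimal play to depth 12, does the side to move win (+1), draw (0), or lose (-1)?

value(XX./O.O/OX., X) = +1

p1 X@[XX./O.O/OX.]: (0,2)[XXX/O.O/OX.]-1 (1,1)[XX./OXO/OX.]+1* (2,2)[XX./O.O/OXX]-1
p2 O@[XX./OXO/OX.] terminal -1; root [XX./O.O/OX.] d12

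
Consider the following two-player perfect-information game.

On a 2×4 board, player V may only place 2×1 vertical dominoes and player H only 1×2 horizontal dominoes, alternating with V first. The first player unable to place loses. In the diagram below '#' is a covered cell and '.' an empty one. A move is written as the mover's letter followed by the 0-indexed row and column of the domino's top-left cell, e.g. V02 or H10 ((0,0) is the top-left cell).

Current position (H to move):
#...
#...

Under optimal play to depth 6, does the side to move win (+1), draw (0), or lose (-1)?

value(#.../#..., H) = +1

p1 H@[#.../#...]: H01[###./#...]+1* H02[#.##/#...]+1 H11[#.../###.]+1 H12[#.../#.##]+1
p2 V@[###./#...]: V03[####/#..#]-1*
p3 H@[####/#..#]: H11[####/####]+1*
p4 V@[####/####] terminal -1; root [#.../#...] d6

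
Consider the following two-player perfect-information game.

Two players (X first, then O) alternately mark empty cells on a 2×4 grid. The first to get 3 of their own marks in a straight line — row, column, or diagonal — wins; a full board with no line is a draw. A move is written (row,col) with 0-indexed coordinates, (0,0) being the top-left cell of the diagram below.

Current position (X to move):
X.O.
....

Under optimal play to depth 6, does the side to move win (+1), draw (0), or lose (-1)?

ply 1, X at X.O./.... | (0,1)=+0→XXO./....*; (0,3)=+0→X.OX/....; (1,0)=+0→X.O./X...; (1,1)=+0→X.O./.X..; (1,2)=+0→X.O./..X.; (1,3)=+0→X.O./...X
ply 2, O at XXO./.... | (0,3)=+0→XXOO/....*; (1,0)=+0→XXO./O...; (1,1)=+0→XXO./.O..; (1,2)=+0→XXO./..O.; (1,3)=+0→XXO./...O
ply 3, X at XXOO/.... | (1,0)=+0→XXOO/X...*; (1,1)=+0→XXOO/.X..; (1,2)=+0→XXOO/..X.; (1,3)=+0→XXOO/...X
ply 4, O at XXOO/X... | (1,1)=+0→XXOO/XO..*; (1,2)=+0→XXOO/X.O.; (1,3)=+0→XXOO/X..O
ply 5, X at XXOO/XO.. | (1,2)=+0→XXOO/XOX.*; (1,3)=+0→XXOO/XO.X
ply 6, O at XXOO/XOX. | (1,3)=+0→XXOO/XOXO*
ply 7: XXOO/XOXO is terminal +0 (X); from X.O./.... depth 6

value(X.O./...., X) = 0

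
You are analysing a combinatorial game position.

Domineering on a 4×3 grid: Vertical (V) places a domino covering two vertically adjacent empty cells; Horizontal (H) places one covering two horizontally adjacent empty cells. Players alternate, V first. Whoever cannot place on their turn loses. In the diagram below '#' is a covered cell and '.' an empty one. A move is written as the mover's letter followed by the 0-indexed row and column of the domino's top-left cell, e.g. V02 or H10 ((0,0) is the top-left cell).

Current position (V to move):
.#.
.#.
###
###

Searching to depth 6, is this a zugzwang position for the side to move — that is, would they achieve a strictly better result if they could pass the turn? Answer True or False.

zugzwang(.#./.#./###/###, V) = False

[.#./.#./###/###] V move#1: V00:+1/##./##./###/###*, V02:+1/.##/.##/###/###
[##./##./###/###] end (terminal -1, H#2); searched .#./.#./###/### to 6
pass branch (H moves first from the same position):
  | [.#./.#./###/###] end (terminal -1, H#1); searched .#./.#./###/### to 6
V moving scores +1; V passing scores +1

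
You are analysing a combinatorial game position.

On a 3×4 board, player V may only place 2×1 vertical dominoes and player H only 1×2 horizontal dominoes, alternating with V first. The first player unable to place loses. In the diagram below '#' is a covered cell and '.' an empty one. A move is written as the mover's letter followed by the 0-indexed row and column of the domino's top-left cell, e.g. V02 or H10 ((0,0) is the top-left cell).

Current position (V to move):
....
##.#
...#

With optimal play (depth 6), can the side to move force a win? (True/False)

p1 V@[..../##.#/...#]: V02[..#./####/...#]-1* V12[..../####/..##]-1
p2 H@[..#./####/...#]: H00[###./####/...#]+1* H20[..#./####/##.#]+1 H21[..#./####/.###]+1
p3 V@[###./####/...#] terminal -1; root [..../##.#/...#] d6

V winning at [..../##.#/...#]: False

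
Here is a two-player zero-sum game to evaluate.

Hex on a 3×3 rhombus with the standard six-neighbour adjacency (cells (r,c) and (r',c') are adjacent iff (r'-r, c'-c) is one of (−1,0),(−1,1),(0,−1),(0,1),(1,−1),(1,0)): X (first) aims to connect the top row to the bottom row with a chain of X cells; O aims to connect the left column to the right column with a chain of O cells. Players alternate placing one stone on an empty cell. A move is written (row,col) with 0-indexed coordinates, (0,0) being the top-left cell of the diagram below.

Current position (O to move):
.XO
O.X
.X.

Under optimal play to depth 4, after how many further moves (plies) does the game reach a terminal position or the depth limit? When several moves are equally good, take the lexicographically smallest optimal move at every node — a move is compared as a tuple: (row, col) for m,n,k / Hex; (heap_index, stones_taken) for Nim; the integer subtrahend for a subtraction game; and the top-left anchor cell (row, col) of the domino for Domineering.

[.XO/O.X/.X.] O move#1: (0,0):-1/OXO/O.X/.X., (1,1):+1/.XO/OOX/.X.*, (2,0):-1/.XO/O.X/OX., (2,2):-1/.XO/O.X/.XO
[.XO/OOX/.X.] end (terminal -1, X#2); searched .XO/O.X/.X. to 4

PV length from [.XO/O.X/.X.]: 1 ply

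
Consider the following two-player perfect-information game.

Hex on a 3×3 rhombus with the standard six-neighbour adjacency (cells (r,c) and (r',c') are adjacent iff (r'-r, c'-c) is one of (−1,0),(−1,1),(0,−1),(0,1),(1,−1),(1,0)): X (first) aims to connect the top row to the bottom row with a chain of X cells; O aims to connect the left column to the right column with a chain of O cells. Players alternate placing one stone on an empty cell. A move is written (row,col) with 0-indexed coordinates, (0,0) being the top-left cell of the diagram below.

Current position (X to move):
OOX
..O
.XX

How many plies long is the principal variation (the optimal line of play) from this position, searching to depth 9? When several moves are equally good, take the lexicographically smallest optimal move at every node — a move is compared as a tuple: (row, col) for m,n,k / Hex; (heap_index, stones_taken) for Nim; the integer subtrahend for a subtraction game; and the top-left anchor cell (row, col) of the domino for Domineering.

[OOX/..O/.XX] X move#1: (1,0):-1/OOX/X.O/.XX, (1,1):+1/OOX/.XO/.XX*, (2,0):-1/OOX/..O/XXX
[OOX/.XO/.XX] end (terminal -1, O#2); searched OOX/..O/.XX to 9

PV length from [OOX/..O/.XX]: 1 ply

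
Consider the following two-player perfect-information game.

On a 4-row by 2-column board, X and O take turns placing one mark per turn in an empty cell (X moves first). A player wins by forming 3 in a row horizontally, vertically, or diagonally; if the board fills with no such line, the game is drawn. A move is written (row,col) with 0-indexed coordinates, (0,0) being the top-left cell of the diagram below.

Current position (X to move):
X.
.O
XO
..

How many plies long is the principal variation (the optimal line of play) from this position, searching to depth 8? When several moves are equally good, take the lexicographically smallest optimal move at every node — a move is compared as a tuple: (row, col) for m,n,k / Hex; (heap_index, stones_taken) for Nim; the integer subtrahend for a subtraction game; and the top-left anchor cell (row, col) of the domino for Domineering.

[X./.O/XO/..] X move#1: (0,1):-1/XX/.O/XO/.., (1,0):+1/X./XO/XO/..*, (3,0):-1/X./.O/XO/X., (3,1):-1/X./.O/XO/.X
[X./XO/XO/..] end (terminal -1, O#2); searched X./.O/XO/.. to 8

PV length from [X./.O/XO/..]: 1 ply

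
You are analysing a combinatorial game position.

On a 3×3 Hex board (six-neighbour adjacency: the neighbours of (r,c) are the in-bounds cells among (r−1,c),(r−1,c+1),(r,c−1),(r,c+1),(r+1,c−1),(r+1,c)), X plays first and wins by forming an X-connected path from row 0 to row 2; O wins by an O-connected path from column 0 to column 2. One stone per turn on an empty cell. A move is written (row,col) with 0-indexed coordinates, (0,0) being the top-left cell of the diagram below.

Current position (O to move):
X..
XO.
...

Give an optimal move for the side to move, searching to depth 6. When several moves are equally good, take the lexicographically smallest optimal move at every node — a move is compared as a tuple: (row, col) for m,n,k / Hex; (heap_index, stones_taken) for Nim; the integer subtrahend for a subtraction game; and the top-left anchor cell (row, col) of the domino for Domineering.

O's best at [X../XO./...]: (2,0)

p1 O@[X../XO./...]: (0,1)[XO./XO./...]-1 (0,2)[X.O/XO./...]-1 (1,2)[X../XOO/...]-1 (2,0)[X../XO./O..]+1* (2,1)[X../XO./.O.]-1 (2,2)[X../XO./..O]-1
p2 X@[X../XO./O..]: (0,1)[XX./XO./O..]-1* (0,2)[X.X/XO./O..]-1 (1,2)[X../XOX/O..]-1 (2,1)[X../XO./OX.]-1 (2,2)[X../XO./O.X]-1
p3 O@[XX./XO./O..]: (0,2)[XXO/XO./O..]+1* (1,2)[XX./XOO/O..]+1 (2,1)[XX./XO./OO.]+1 (2,2)[XX./XO./O.O]+1
p4 X@[XXO/XO./O..] terminal -1; root [X../XO./...] d6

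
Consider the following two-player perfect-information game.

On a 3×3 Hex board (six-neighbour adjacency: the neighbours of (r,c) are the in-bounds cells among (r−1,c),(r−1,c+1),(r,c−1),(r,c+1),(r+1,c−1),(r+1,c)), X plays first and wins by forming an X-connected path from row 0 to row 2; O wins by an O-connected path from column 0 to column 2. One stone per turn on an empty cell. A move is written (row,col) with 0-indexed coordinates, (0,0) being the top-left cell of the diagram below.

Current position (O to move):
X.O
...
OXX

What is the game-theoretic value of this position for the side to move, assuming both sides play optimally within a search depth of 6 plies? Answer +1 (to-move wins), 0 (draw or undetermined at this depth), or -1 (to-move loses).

value(X.O/.../OXX, O) = +1

ply 1, O at X.O/.../OXX | (0,1)=+1→XOO/.../OXX*; (1,0)=+1→X.O/O../OXX; (1,1)=+1→X.O/.O./OXX; (1,2)=-1→X.O/..O/OXX
ply 2, X at XOO/.../OXX | (1,0)=-1→XOO/X../OXX*; (1,1)=-1→XOO/.X./OXX; (1,2)=-1→XOO/..X/OXX
ply 3, O at XOO/X../OXX | (1,1)=+1→XOO/XO./OXX*; (1,2)=-1→XOO/X.O/OXX
ply 4: XOO/XO./OXX is terminal -1 (X); from X.O/.../OXX depth 6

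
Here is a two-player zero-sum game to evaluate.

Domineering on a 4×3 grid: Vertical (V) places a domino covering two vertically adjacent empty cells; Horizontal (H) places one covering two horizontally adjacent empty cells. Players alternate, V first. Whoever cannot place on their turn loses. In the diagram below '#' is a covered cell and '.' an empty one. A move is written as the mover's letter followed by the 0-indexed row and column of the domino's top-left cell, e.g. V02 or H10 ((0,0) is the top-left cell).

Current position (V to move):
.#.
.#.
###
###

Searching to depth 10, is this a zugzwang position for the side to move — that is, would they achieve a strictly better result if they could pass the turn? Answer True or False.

p1 V@[.#./.#./###/###]: V00[##./##./###/###]+1* V02[.##/.##/###/###]+1
p2 H@[##./##./###/###] terminal -1; root [.#./.#./###/###] d10
suppose V passes — search the same position with H to move:
pass> p1 H@[.#./.#./###/###] terminal -1; root [.#./.#./###/###] d10
for V: play +1, pass +1

zugzwang(.#./.#./###/###, V) = False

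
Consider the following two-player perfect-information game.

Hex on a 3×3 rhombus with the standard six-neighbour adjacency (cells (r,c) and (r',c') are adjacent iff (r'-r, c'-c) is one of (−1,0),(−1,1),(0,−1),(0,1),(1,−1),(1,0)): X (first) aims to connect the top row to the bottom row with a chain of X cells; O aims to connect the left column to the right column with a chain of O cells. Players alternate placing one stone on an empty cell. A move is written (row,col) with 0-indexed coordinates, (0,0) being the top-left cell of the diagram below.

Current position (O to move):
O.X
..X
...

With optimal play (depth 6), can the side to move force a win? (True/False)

[O.X/..X/...] O move#1: (0,1):-1/OOX/..X/...*, (1,0):-1/O.X/O.X/..., (1,1):-1/O.X/.OX/..., (2,0):-1/O.X/..X/O.., (2,1):-1/O.X/..X/.O., (2,2):-1/O.X/..X/..O
[OOX/..X/...] X move#2: (1,0):+1/OOX/X.X/...*, (1,1):+1/OOX/.XX/..., (2,0):+1/OOX/..X/X.., (2,1):+1/OOX/..X/.X., (2,2):+1/OOX/..X/..X
[OOX/X.X/...] O move#3: (1,1):-1/OOX/XOX/...*, (2,0):-1/OOX/X.X/O.., (2,1):-1/OOX/X.X/.O., (2,2):-1/OOX/X.X/..O
[OOX/XOX/...] X move#4: (2,0):+1/OOX/XOX/X..*, (2,1):+1/OOX/XOX/.X., (2,2):+1/OOX/XOX/..X
[OOX/XOX/X..] O move#5: (2,1):-1/OOX/XOX/XO.*, (2,2):-1/OOX/XOX/X.O
[OOX/XOX/XO.] X move#6: (2,2):+1/OOX/XOX/XOX*
[OOX/XOX/XOX] end (terminal -1, O#7); searched O.X/..X/... to 6

O winning at [O.X/..X/...]: False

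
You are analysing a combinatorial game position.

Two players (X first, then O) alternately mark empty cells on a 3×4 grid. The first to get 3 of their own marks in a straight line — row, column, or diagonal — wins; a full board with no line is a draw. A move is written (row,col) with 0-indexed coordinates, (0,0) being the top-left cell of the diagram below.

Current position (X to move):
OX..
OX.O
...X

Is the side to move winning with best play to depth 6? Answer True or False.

p1 X@[OX../OX.O/...X]: (0,2)[OXX./OX.O/...X]-1 (0,3)[OX.X/OX.O/...X]-1 (1,2)[OX../OXXO/...X]+1* (2,0)[OX../OX.O/X..X]+1 (2,1)[OX../OX.O/.X.X]+1 (2,2)[OX../OX.O/..XX]-1
p2 O@[OX../OXXO/...X] terminal -1; root [OX../OX.O/...X] d6

X winning at [OX../OX.O/...X]: True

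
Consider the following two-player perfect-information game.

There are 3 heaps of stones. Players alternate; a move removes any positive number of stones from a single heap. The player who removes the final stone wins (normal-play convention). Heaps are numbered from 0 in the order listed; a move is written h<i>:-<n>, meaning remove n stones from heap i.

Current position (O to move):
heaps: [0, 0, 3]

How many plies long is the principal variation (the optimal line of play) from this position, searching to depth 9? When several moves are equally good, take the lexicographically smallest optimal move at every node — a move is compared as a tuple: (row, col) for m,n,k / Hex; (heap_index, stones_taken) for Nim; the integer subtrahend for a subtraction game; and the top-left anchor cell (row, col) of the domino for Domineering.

PV length from [(0,0,3)]: 1 ply

[(0,0,3)] O move#1: h2:-1:-1/(0,0,2), h2:-2:-1/(0,0,1), h2:-3:+1/(0,0,0)*
[(0,0,0)] end (terminal -1, X#2); searched (0,0,3) to 9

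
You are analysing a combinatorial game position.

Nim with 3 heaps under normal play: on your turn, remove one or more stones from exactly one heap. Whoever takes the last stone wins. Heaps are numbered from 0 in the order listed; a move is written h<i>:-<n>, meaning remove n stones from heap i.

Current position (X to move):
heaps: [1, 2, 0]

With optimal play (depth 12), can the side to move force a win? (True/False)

X winning at [(1,2,0)]: True

p1 X@[(1,2,0)]: h0:-1[(0,2,0)]-1 h1:-1[(1,1,0)]+1* h1:-2[(1,0,0)]-1
p2 O@[(1,1,0)]: h0:-1[(0,1,0)]-1* h1:-1[(1,0,0)]-1
p3 X@[(0,1,0)]: h1:-1[(0,0,0)]+1*
p4 O@[(0,0,0)] terminal -1; root [(1,2,0)] d12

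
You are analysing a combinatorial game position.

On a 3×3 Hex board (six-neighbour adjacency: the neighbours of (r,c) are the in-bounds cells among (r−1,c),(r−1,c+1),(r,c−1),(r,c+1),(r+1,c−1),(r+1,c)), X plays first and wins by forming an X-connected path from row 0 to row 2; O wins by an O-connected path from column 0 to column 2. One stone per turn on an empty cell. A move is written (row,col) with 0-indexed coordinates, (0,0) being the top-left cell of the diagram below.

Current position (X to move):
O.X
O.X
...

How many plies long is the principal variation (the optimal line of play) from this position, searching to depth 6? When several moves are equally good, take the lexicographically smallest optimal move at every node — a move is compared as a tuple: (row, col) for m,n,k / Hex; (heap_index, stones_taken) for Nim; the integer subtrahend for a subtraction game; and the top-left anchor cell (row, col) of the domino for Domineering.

PV length from [O.X/O.X/...]: 5 plies

p1 X@[O.X/O.X/...]: (0,1)[OXX/O.X/...]+1* (1,1)[O.X/OXX/...]+1 (2,0)[O.X/O.X/X..]+1 (2,1)[O.X/O.X/.X.]+1 (2,2)[O.X/O.X/..X]+1
p2 O@[OXX/O.X/...]: (1,1)[OXX/OOX/...]-1* (2,0)[OXX/O.X/O..]-1 (2,1)[OXX/O.X/.O.]-1 (2,2)[OXX/O.X/..O]-1
p3 X@[OXX/OOX/...]: (2,0)[OXX/OOX/X..]+1* (2,1)[OXX/OOX/.X.]+1 (2,2)[OXX/OOX/..X]+1
p4 O@[OXX/OOX/X..]: (2,1)[OXX/OOX/XO.]-1* (2,2)[OXX/OOX/X.O]-1
p5 X@[OXX/OOX/XO.]: (2,2)[OXX/OOX/XOX]+1*
p6 O@[OXX/OOX/XOX] terminal -1; root [O.X/O.X/...] d6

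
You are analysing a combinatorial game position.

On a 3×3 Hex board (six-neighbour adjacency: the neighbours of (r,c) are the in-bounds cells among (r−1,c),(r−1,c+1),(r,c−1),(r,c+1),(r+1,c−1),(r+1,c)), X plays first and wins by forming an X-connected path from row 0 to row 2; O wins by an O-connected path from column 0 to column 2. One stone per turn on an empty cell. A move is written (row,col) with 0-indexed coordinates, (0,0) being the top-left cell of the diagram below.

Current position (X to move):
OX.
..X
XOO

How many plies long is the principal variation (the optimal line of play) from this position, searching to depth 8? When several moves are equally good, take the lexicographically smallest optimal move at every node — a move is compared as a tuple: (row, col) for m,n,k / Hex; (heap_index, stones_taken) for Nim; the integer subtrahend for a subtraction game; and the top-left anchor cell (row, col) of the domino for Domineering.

p1 X@[OX./..X/XOO]: (0,2)[OXX/..X/XOO]+1* (1,0)[OX./X.X/XOO]+1 (1,1)[OX./.XX/XOO]+1
p2 O@[OXX/..X/XOO]: (1,0)[OXX/O.X/XOO]-1* (1,1)[OXX/.OX/XOO]-1
p3 X@[OXX/O.X/XOO]: (1,1)[OXX/OXX/XOO]+1*
p4 O@[OXX/OXX/XOO] terminal -1; root [OX./..X/XOO] d8

PV length from [OX./..X/XOO]: 3 plies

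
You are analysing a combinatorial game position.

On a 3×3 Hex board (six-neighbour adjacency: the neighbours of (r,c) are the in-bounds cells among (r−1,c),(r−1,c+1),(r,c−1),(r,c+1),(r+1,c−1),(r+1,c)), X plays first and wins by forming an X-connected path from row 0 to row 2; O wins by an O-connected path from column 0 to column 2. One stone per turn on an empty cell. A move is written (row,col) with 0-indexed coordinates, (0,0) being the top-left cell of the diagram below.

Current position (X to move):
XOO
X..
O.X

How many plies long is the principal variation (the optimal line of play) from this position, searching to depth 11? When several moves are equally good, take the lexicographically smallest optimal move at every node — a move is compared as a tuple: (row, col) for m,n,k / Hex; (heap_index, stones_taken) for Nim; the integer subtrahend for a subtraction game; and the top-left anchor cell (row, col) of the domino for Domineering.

[XOO/X../O.X] X move#1: (1,1):+1/XOO/XX./O.X*, (1,2):-1/XOO/X.X/O.X, (2,1):-1/XOO/X../OXX
[XOO/XX./O.X] O move#2: (1,2):-1/XOO/XXO/O.X*, (2,1):-1/XOO/XX./OOX
[XOO/XXO/O.X] X move#3: (2,1):+1/XOO/XXO/OXX*
[XOO/XXO/OXX] end (terminal -1, O#4); searched XOO/X../O.X to 11

PV length from [XOO/X../O.X]: 3 plies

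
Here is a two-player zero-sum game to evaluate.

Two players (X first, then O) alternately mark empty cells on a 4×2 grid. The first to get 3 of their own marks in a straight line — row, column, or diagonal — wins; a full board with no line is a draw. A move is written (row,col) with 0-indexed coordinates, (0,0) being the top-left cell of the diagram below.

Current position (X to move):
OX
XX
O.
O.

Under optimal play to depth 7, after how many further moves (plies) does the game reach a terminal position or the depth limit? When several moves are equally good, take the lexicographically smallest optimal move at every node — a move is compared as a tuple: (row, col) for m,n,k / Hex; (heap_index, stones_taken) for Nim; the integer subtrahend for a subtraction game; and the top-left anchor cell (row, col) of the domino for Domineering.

PV length from [OX/XX/O./O.]: 1 ply

p1 X@[OX/XX/O./O.]: (2,1)[OX/XX/OX/O.]+1* (3,1)[OX/XX/O./OX]+0
p2 O@[OX/XX/OX/O.] terminal -1; root [OX/XX/O./O.] d7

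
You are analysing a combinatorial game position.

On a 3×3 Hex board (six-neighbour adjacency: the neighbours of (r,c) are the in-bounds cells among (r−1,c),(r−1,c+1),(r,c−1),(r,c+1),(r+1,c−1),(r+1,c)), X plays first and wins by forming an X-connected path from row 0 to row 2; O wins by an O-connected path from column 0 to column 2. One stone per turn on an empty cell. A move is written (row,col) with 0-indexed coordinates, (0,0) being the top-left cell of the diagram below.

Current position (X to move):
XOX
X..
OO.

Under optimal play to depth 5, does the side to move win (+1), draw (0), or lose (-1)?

[XOX/X../OO.] X move#1: (1,1):-1/XOX/XX./OO.*, (1,2):-1/XOX/X.X/OO., (2,2):-1/XOX/X../OOX
[XOX/XX./OO.] O move#2: (1,2):+1/XOX/XXO/OO.*, (2,2):+1/XOX/XX./OOO
[XOX/XXO/OO.] end (terminal -1, X#3); searched XOX/X../OO. to 5

value(XOX/X../OO., X) = -1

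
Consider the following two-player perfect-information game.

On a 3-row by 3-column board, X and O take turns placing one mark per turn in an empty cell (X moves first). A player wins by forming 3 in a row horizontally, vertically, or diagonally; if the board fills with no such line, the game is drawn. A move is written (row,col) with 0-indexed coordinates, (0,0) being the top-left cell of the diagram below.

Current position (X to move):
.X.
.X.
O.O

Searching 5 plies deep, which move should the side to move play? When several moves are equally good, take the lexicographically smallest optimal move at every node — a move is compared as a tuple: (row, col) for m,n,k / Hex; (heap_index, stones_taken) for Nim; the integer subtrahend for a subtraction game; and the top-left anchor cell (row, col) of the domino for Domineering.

[.X./.X./O.O] X move#1: (0,0):-1/XX./.X./O.O, (0,2):-1/.XX/.X./O.O, (1,0):-1/.X./XX./O.O, (1,2):-1/.X./.XX/O.O, (2,1):+1/.X./.X./OXO*
[.X./.X./OXO] end (terminal -1, O#2); searched .X./.X./O.O to 5

X's best at [.X./.X./O.O]: (2,1)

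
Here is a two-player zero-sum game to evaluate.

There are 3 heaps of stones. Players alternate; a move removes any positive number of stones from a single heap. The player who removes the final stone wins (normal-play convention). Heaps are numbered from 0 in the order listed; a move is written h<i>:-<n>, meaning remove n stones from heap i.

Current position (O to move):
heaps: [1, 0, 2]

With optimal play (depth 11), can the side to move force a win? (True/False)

[(1,0,2)] O move#1: h0:-1:-1/(0,0,2), h2:-1:+1/(1,0,1)*, h2:-2:-1/(1,0,0)
[(1,0,1)] X move#2: h0:-1:-1/(0,0,1)*, h2:-1:-1/(1,0,0)
[(0,0,1)] O move#3: h2:-1:+1/(0,0,0)*
[(0,0,0)] end (terminal -1, X#4); searched (1,0,2) to 11

O winning at [(1,0,2)]: True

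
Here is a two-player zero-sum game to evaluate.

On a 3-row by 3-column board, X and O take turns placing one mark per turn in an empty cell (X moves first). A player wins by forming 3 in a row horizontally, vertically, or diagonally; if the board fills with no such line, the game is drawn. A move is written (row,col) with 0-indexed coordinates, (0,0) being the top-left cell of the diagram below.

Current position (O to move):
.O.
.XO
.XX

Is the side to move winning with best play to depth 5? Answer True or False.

O winning at [.O./.XO/.XX]: False

p1 O@[.O./.XO/.XX]: (0,0)[OO./.XO/.XX]-1* (0,2)[.OO/.XO/.XX]-1 (1,0)[.O./OXO/.XX]-1 (2,0)[.O./.XO/OXX]-1
p2 X@[OO./.XO/.XX]: (0,2)[OOX/.XO/.XX]+0 (1,0)[OO./XXO/.XX]-1 (2,0)[OO./.XO/XXX]+1*
p3 O@[OO./.XO/XXX] terminal -1; root [.O./.XO/.XX] d5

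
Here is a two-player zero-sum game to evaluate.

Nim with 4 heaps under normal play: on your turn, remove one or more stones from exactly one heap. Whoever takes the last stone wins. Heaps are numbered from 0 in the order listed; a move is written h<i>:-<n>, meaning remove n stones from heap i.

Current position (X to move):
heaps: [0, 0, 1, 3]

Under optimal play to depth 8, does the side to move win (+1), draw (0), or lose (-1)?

[(0,0,1,3)] X move#1: h2:-1:-1/(0,0,0,3), h3:-1:-1/(0,0,1,2), h3:-2:+1/(0,0,1,1)*, h3:-3:-1/(0,0,1,0)
[(0,0,1,1)] O move#2: h2:-1:-1/(0,0,0,1)*, h3:-1:-1/(0,0,1,0)
[(0,0,0,1)] X move#3: h3:-1:+1/(0,0,0,0)*
[(0,0,0,0)] end (terminal -1, O#4); searched (0,0,1,3) to 8

value((0,0,1,3), X) = +1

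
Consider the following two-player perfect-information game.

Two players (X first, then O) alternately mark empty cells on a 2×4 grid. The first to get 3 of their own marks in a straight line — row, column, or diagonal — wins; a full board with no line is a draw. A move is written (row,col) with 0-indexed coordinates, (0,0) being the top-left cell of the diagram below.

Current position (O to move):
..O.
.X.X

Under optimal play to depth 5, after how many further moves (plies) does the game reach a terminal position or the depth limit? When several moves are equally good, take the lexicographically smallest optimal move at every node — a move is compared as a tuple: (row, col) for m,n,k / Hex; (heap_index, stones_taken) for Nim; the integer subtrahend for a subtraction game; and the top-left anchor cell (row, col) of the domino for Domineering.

[..O./.X.X] O move#1: (0,0):-1/O.O./.X.X, (0,1):-1/.OO./.X.X, (0,3):-1/..OO/.X.X, (1,0):-1/..O./OX.X, (1,2):+0/..O./.XOX*
[..O./.XOX] X move#2: (0,0):+0/X.O./.XOX*, (0,1):+0/.XO./.XOX, (0,3):+0/..OX/.XOX, (1,0):-1/..O./XXOX
[X.O./.XOX] O move#3: (0,1):+0/XOO./.XOX*, (0,3):+0/X.OO/.XOX, (1,0):+0/X.O./OXOX
[XOO./.XOX] X move#4: (0,3):+0/XOOX/.XOX*, (1,0):-1/XOO./XXOX
[XOOX/.XOX] O move#5: (1,0):+0/XOOX/OXOX*
[XOOX/OXOX] end (terminal +0, X#6); searched ..O./.X.X to 5

PV length from [..O./.X.X]: 5 plies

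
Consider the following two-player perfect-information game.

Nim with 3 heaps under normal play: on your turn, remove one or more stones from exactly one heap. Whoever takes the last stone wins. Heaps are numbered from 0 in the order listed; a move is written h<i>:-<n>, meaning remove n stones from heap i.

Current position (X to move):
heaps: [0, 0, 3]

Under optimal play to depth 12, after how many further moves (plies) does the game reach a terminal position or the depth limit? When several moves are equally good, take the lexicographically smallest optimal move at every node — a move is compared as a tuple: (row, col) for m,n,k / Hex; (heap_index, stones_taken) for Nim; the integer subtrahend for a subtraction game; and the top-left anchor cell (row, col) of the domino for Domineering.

[(0,0,3)] X move#1: h2:-1:-1/(0,0,2), h2:-2:-1/(0,0,1), h2:-3:+1/(0,0,0)*
[(0,0,0)] end (terminal -1, O#2); searched (0,0,3) to 12

PV length from [(0,0,3)]: 1 ply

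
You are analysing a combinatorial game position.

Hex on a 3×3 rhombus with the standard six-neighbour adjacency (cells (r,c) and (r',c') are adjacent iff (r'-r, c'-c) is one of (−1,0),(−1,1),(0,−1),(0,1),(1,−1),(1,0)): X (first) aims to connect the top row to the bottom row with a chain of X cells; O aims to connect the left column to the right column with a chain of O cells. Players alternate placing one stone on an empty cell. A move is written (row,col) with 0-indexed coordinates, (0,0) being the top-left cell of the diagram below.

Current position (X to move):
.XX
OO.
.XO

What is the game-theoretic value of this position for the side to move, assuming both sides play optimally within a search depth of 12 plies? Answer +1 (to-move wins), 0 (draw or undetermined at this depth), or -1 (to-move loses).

value(.XX/OO./.XO, X) = +1

ply 1, X at .XX/OO./.XO | (0,0)=-1→XXX/OO./.XO; (1,2)=+1→.XX/OOX/.XO*; (2,0)=-1→.XX/OO./XXO
ply 2: .XX/OOX/.XO is terminal -1 (O); from .XX/OO./.XO depth 12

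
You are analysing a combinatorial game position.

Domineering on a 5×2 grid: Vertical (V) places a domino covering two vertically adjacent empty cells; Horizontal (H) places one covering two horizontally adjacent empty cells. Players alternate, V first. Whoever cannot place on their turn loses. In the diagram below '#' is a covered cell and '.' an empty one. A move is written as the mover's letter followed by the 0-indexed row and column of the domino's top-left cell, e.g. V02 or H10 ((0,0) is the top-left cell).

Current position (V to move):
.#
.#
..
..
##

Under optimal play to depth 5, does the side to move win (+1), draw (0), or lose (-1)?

ply 1, V at .#/.#/../../## | V00=-1→##/##/../../##; V10=-1→.#/##/#./../##; V20=+1→.#/.#/#./#./##*; V21=+1→.#/.#/.#/.#/##
ply 2: .#/.#/#./#./## is terminal -1 (H); from .#/.#/../../## depth 5

value(.#/.#/../../##, V) = +1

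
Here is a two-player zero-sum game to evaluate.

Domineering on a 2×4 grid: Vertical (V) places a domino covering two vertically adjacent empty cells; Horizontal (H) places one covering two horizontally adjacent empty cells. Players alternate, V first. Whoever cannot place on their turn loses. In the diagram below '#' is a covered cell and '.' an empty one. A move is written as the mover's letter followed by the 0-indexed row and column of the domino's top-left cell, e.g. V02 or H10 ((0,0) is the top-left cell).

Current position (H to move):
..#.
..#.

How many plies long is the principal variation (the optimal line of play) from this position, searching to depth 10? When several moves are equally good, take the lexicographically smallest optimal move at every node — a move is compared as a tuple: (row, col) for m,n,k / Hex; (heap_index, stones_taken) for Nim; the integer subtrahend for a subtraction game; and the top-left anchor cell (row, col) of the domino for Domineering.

PV length from [..#./..#.]: 3 plies

p1 H@[..#./..#.]: H00[###./..#.]+1* H10[..#./###.]+1
p2 V@[###./..#.]: V03[####/..##]-1*
p3 H@[####/..##]: H10[####/####]+1*
p4 V@[####/####] terminal -1; root [..#./..#.] d10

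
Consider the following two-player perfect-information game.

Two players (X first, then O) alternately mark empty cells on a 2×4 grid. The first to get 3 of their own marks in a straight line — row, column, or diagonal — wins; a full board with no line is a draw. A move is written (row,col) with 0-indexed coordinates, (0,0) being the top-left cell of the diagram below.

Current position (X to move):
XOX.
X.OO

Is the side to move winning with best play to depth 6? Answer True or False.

[XOX./X.OO] X move#1: (0,3):-1/XOXX/X.OO, (1,1):+0/XOX./XXOO*
[XOX./XXOO] O move#2: (0,3):+0/XOXO/XXOO*
[XOXO/XXOO] end (terminal +0, X#3); searched XOX./X.OO to 6

X winning at [XOX./X.OO]: False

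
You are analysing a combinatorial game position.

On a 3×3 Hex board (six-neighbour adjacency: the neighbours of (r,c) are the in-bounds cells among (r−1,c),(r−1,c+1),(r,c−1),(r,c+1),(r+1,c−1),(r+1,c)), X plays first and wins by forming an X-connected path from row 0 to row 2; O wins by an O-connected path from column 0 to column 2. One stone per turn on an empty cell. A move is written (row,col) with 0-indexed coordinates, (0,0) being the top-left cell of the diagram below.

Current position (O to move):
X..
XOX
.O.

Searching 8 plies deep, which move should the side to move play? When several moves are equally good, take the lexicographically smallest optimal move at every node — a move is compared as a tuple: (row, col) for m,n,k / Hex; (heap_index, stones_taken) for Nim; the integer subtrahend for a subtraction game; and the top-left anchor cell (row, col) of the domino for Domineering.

O's best at [X../XOX/.O.]: (2,0)

[X../XOX/.O.] O move#1: (0,1):-1/XO./XOX/.O., (0,2):-1/X.O/XOX/.O., (2,0):+1/X../XOX/OO.*, (2,2):-1/X../XOX/.OO
[X../XOX/OO.] X move#2: (0,1):-1/XX./XOX/OO.*, (0,2):-1/X.X/XOX/OO., (2,2):-1/X../XOX/OOX
[XX./XOX/OO.] O move#3: (0,2):+1/XXO/XOX/OO.*, (2,2):+1/XX./XOX/OOO
[XXO/XOX/OO.] end (terminal -1, X#4); searched X../XOX/.O. to 8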